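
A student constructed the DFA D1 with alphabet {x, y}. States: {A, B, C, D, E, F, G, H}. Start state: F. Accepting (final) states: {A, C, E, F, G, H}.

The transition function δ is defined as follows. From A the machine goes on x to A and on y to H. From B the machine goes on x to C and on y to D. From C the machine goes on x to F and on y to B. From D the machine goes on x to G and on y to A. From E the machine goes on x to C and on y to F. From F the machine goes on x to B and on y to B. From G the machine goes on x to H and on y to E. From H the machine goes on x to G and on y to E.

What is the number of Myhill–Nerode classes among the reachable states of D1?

Start with accepting vs non-accepting: {A,C,E,F,G,H} | {B,D}.
Split {A,C,E,F,G,H} by δ(·,x) → {A,C,E,G,H} and {F}.
Split {A,C,E,G,H} by δ(·,x) → {A,E,G,H} and {C}.
On input x, block {A,E,G,H} splits into {A,G,H} and {E}.
Refine {A,G,H} on symbol y: members go to different blocks, giving {G,H} and {A}.
Refine {B,D} on symbol x: members go to different blocks, giving {B} and {D}.
The partition is now stable with 7 blocks: {G,H} | {B} | {F} | {C} | {E} | {A} | {D}.

7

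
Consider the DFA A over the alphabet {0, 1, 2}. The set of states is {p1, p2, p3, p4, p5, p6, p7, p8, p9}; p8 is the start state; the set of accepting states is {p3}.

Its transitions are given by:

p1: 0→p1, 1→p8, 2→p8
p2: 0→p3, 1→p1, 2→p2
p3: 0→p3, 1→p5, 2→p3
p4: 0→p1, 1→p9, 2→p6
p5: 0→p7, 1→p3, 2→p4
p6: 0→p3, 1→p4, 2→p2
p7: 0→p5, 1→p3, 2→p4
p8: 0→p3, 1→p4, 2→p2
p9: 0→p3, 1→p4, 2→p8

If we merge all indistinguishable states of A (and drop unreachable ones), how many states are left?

Every state is reachable, so we keep all 9.
P0 = {p3} | {p1,p2,p4,p5,p6,p7,p8,p9}.
On input 0, block {p1,p2,p4,p5,p6,p7,p8,p9} splits into {p1,p4,p5,p7} and {p2,p6,p8,p9}.
On input 1, block {p1,p4,p5,p7} splits into {p1,p4} and {p5,p7}.
The partition is now stable with 4 blocks: {p3} | {p1,p4} | {p2,p6,p8,p9} | {p5,p7}.

4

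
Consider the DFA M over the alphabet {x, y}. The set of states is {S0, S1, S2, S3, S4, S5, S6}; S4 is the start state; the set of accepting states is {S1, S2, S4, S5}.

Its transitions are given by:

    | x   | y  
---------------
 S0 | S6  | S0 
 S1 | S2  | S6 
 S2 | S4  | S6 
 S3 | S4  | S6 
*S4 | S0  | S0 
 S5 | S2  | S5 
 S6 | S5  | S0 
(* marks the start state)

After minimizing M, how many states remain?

States {S1,S3} cannot be reached from the start state, so discard them.
P0 = {S2,S4,S5} | {S0,S6}.
On input x, block {S2,S4,S5} splits into {S2,S5} and {S4}.
On input x, block {S2,S5} splits into {S2} and {S5}.
On input x, block {S0,S6} splits into {S0} and {S6}.
Stable partition: {S2} | {S0} | {S4} | {S5} | {S6} — 5 equivalence classes.

5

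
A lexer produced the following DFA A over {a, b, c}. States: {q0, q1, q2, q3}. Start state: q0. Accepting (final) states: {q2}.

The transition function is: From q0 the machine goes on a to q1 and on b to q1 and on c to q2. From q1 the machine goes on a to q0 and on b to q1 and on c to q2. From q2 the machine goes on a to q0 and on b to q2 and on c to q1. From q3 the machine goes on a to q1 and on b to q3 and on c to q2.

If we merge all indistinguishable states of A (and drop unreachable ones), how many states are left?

2

First remove the unreachable states {q3}; 3 states remain.
Start with accepting vs non-accepting: {q2} | {q0,q1}.
No further refinement is possible. Final partition (2 blocks): {q2} | {q0,q1}.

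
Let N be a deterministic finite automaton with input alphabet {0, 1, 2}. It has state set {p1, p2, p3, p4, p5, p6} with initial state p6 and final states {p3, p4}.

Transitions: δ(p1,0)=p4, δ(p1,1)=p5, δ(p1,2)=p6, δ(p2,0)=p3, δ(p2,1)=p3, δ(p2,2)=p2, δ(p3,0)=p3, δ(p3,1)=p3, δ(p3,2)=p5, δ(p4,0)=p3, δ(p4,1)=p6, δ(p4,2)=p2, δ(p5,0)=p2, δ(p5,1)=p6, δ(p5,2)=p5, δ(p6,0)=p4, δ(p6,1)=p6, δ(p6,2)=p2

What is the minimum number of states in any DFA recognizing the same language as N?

5

Reachable states from the start: {p2,p3,p4,p5,p6}. Unreachable: {p1} — drop them.
Start with accepting vs non-accepting: {p3,p4} | {p2,p5,p6}.
Refine {p3,p4} on symbol 1: members go to different blocks, giving {p3} and {p4}.
Refine {p2,p5,p6} on symbol 0: members go to different blocks, giving {p2} and {p5} and {p6}.
Stable partition: {p3} | {p2} | {p4} | {p5} | {p6} — 5 equivalence classes.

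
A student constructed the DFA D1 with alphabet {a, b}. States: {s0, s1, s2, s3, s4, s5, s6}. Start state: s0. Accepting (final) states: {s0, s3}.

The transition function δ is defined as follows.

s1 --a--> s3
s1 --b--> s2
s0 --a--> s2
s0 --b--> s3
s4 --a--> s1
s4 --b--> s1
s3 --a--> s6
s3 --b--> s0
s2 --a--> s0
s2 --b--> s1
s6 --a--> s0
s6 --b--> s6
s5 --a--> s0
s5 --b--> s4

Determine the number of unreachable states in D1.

No path from s0 leads to s4, s5; the other 5 states are all reachable.

2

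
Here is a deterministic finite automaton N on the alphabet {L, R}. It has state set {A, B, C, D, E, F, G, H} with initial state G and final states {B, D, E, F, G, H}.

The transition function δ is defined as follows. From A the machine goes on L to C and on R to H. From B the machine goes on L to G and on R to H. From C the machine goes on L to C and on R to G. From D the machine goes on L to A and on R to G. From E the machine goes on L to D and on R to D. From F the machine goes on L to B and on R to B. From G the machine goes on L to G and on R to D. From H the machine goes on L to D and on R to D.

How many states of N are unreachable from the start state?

3

No path from G leads to B, E, F; the other 5 states are all reachable.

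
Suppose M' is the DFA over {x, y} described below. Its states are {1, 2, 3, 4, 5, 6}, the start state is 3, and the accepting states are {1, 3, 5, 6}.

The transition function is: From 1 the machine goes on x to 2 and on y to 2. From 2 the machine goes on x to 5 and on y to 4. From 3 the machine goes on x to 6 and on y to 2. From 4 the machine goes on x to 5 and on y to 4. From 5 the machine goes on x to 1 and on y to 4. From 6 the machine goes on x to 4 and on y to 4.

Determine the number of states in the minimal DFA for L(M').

3

Start with accepting vs non-accepting: {1,3,5,6} | {2,4}.
Split {1,3,5,6} by δ(·,x) → {1,6} and {3,5}.
The partition is now stable with 3 blocks: {1,6} | {2,4} | {3,5}.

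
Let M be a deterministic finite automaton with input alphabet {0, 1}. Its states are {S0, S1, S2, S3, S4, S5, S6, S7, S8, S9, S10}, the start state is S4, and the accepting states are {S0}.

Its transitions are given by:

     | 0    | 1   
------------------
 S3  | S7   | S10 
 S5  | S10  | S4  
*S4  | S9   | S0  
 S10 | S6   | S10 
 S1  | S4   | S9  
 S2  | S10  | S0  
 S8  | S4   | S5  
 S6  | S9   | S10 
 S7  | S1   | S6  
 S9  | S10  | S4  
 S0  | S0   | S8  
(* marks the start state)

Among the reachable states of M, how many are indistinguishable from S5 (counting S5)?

2

First remove the unreachable states {S1,S2,S3,S7}; 7 states remain.
P0 = {S0} | {S4,S5,S6,S8,S9,S10}.
Split {S4,S5,S6,S8,S9,S10} by δ(·,1) → {S5,S6,S8,S9,S10} and {S4}.
On input 0, block {S5,S6,S8,S9,S10} splits into {S5,S6,S9,S10} and {S8}.
Refine {S5,S6,S9,S10} on symbol 1: members go to different blocks, giving {S5,S9} and {S6,S10}.
On input 0, block {S6,S10} splits into {S6} and {S10}.
Stable partition: {S0} | {S5,S9} | {S4} | {S8} | {S6} | {S10} — 6 equivalence classes.
The equivalence class containing S5 is {S5,S9}, of size 2.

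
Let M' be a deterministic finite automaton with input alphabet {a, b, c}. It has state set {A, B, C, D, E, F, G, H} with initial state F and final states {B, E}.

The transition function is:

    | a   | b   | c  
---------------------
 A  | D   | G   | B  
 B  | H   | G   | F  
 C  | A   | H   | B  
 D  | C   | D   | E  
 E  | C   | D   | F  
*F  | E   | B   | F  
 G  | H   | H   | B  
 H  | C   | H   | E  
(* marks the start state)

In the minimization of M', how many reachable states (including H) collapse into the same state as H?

P0 = {B,E} | {A,C,D,F,G,H}.
Refine {A,C,D,F,G,H} on symbol a: members go to different blocks, giving {A,C,D,G,H} and {F}.
The partition is now stable with 3 blocks: {B,E} | {A,C,D,G,H} | {F}.
The equivalence class containing H is {A,C,D,G,H}, of size 5.

5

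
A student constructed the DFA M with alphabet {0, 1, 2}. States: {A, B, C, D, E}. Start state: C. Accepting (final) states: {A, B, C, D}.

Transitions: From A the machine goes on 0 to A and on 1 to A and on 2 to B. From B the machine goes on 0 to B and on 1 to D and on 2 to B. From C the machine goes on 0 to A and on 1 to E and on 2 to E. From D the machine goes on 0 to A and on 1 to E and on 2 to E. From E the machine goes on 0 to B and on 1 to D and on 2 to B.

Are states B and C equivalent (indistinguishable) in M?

Initial partition by acceptance: {A,B,C,D} | {E}.
On input 1, block {A,B,C,D} splits into {A,B} and {C,D}.
Split {A,B} by δ(·,1) → {A} and {B}.
The partition is now stable with 4 blocks: {A} | {E} | {C,D} | {B}.
B and C end up in different blocks, so they are distinguishable. For instance, the string '1' is accepted from only B.

No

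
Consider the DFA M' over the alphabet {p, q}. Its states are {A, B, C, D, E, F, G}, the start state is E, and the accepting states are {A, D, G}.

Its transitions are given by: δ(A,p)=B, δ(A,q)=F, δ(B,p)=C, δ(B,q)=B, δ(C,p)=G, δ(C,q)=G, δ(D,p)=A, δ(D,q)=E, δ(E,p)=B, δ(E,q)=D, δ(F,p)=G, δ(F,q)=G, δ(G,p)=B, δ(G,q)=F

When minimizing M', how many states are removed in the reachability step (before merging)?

A breadth-first search from the start state visits every state.

0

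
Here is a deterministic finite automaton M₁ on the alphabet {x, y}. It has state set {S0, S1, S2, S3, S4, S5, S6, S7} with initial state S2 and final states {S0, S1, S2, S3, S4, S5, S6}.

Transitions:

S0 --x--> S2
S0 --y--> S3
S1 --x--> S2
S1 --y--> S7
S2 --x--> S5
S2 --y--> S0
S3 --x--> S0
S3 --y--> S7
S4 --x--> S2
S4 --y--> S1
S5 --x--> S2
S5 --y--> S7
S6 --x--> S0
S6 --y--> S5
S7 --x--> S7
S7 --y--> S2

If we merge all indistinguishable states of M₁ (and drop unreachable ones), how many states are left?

First remove the unreachable states {S1,S4,S6}; 5 states remain.
P0 = {S0,S2,S3,S5} | {S7}.
Split {S0,S2,S3,S5} by δ(·,y) → {S0,S2} and {S3,S5}.
Split {S0,S2} by δ(·,x) → {S0} and {S2}.
Refine {S3,S5} on symbol x: members go to different blocks, giving {S3} and {S5}.
The partition is now stable with 5 blocks: {S0} | {S7} | {S3} | {S2} | {S5}.

5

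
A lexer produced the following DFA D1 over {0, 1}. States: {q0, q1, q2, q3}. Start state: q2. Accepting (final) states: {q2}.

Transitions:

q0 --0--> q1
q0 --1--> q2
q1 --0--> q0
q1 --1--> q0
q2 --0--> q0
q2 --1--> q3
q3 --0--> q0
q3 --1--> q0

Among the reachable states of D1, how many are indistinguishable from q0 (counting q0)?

Start with accepting vs non-accepting: {q2} | {q0,q1,q3}.
Split {q0,q1,q3} by δ(·,1) → {q1,q3} and {q0}.
The partition is now stable with 3 blocks: {q2} | {q1,q3} | {q0}.
State q0 belongs to the block {q0}, which has 1 states.

1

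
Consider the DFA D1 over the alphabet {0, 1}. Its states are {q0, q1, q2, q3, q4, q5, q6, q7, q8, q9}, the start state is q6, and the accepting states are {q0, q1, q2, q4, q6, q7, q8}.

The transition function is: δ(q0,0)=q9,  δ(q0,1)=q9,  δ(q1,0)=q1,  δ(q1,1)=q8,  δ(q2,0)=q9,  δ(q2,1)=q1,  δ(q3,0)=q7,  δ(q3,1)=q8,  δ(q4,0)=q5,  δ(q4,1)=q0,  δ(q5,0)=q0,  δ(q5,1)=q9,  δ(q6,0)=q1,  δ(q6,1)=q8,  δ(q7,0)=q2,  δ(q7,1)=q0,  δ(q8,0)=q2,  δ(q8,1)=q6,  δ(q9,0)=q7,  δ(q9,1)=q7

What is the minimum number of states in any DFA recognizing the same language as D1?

6

First remove the unreachable states {q3,q4,q5}; 7 states remain.
P0 = {q0,q1,q2,q6,q7,q8} | {q9}.
On input 0, block {q0,q1,q2,q6,q7,q8} splits into {q1,q6,q7,q8} and {q0,q2}.
Refine {q1,q6,q7,q8} on symbol 0: members go to different blocks, giving {q1,q6} and {q7,q8}.
Refine {q0,q2} on symbol 1: members go to different blocks, giving {q0} and {q2}.
On input 1, block {q7,q8} splits into {q7} and {q8}.
Stable partition: {q1,q6} | {q9} | {q0} | {q7} | {q2} | {q8} — 6 equivalence classes.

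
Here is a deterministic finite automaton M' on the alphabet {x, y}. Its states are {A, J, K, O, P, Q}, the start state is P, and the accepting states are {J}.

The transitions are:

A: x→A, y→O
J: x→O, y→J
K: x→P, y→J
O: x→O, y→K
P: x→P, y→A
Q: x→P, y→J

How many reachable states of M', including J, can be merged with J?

States {Q} cannot be reached from the start state, so discard them.
P0 = {J} | {A,K,O,P}.
Split {A,K,O,P} by δ(·,y) → {A,O,P} and {K}.
On input y, block {A,O,P} splits into {A,P} and {O}.
Refine {A,P} on symbol y: members go to different blocks, giving {A} and {P}.
Stable partition: {J} | {A} | {K} | {O} | {P} — 5 equivalence classes.
The equivalence class containing J is {J}, of size 1.

1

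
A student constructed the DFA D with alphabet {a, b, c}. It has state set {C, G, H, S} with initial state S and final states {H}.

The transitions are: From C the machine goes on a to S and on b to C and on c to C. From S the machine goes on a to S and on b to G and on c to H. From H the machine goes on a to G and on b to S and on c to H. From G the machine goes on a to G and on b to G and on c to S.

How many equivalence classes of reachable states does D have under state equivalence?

First remove the unreachable states {C}; 3 states remain.
P0 = {H} | {G,S}.
On input c, block {G,S} splits into {S} and {G}.
No further refinement is possible. Final partition (3 blocks): {H} | {S} | {G}.

3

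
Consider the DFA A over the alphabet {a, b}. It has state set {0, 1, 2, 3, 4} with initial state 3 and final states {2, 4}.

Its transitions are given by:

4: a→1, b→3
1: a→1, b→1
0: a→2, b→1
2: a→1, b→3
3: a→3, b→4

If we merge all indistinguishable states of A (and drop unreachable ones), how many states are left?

States {0,2} cannot be reached from the start state, so discard them.
Start with accepting vs non-accepting: {4} | {1,3}.
Refine {1,3} on symbol b: members go to different blocks, giving {1} and {3}.
No further refinement is possible. Final partition (3 blocks): {4} | {1} | {3}.

3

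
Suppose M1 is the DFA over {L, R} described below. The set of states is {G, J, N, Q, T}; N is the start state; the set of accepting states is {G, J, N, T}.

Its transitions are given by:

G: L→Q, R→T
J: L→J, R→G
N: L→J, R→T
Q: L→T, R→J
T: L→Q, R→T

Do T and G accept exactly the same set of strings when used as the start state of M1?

Yes

All states are reachable from the start state.
P0 = {G,J,N,T} | {Q}.
Refine {G,J,N,T} on symbol L: members go to different blocks, giving {J,N} and {G,T}.
The partition is now stable with 3 blocks: {J,N} | {Q} | {G,T}.
T and G lie in the same block of the stable partition, so they are equivalent — no string distinguishes them.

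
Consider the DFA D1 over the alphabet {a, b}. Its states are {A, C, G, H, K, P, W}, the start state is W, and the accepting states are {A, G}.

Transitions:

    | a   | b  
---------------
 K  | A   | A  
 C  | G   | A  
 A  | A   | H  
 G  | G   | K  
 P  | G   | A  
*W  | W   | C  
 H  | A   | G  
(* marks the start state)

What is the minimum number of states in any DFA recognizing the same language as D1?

3

First remove the unreachable states {P}; 6 states remain.
Initial partition by acceptance: {A,G} | {C,H,K,W}.
Refine {C,H,K,W} on symbol a: members go to different blocks, giving {C,H,K} and {W}.
Stable partition: {A,G} | {C,H,K} | {W} — 3 equivalence classes.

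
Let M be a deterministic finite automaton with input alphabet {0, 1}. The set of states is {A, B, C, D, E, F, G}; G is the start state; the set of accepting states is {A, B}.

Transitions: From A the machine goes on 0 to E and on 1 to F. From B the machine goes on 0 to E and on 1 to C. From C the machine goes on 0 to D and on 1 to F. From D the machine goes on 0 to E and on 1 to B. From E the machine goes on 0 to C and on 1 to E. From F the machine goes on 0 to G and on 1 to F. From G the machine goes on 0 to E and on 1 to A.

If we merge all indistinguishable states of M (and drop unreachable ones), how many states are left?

4

Start with accepting vs non-accepting: {A,B} | {C,D,E,F,G}.
Refine {C,D,E,F,G} on symbol 1: members go to different blocks, giving {C,E,F} and {D,G}.
Refine {C,E,F} on symbol 0: members go to different blocks, giving {C,F} and {E}.
Stable partition: {A,B} | {C,F} | {D,G} | {E} — 4 equivalence classes.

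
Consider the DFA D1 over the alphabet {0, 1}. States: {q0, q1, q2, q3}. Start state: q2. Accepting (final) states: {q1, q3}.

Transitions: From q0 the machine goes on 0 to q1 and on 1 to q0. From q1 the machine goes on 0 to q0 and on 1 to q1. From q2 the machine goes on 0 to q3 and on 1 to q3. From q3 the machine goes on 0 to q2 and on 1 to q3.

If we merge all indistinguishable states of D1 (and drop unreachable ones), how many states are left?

2

Reachable states from the start: {q2,q3}. Unreachable: {q0,q1} — drop them.
Initial partition by acceptance: {q3} | {q2}.
The partition is now stable with 2 blocks: {q3} | {q2}.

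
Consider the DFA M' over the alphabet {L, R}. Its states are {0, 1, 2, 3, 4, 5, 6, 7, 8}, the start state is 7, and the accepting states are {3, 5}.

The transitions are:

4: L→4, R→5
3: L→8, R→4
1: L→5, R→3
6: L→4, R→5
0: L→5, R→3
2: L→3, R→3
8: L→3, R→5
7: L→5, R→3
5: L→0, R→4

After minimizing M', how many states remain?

States {1,2,6} cannot be reached from the start state, so discard them.
P0 = {3,5} | {0,4,7,8}.
Refine {0,4,7,8} on symbol L: members go to different blocks, giving {0,7,8} and {4}.
The partition is now stable with 3 blocks: {3,5} | {0,7,8} | {4}.

3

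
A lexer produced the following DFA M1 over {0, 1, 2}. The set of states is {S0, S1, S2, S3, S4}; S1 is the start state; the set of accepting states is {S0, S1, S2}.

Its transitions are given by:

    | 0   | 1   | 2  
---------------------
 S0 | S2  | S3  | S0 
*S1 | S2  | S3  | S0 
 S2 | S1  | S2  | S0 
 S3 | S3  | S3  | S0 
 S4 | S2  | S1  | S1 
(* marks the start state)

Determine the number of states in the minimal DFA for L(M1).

Reachable states from the start: {S0,S1,S2,S3}. Unreachable: {S4} — drop them.
Start with accepting vs non-accepting: {S0,S1,S2} | {S3}.
Refine {S0,S1,S2} on symbol 1: members go to different blocks, giving {S0,S1} and {S2}.
No further refinement is possible. Final partition (3 blocks): {S0,S1} | {S3} | {S2}.

3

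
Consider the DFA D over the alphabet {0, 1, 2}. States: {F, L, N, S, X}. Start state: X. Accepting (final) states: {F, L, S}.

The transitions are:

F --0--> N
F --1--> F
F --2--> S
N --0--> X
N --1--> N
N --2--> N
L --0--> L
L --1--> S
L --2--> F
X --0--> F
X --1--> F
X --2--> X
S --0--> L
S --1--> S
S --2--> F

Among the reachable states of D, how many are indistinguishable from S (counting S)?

2

All states are reachable from the start state.
Start with accepting vs non-accepting: {F,L,S} | {N,X}.
Refine {F,L,S} on symbol 0: members go to different blocks, giving {L,S} and {F}.
Split {N,X} by δ(·,0) → {X} and {N}.
Stable partition: {L,S} | {X} | {F} | {N} — 4 equivalence classes.
The equivalence class containing S is {L,S}, of size 2.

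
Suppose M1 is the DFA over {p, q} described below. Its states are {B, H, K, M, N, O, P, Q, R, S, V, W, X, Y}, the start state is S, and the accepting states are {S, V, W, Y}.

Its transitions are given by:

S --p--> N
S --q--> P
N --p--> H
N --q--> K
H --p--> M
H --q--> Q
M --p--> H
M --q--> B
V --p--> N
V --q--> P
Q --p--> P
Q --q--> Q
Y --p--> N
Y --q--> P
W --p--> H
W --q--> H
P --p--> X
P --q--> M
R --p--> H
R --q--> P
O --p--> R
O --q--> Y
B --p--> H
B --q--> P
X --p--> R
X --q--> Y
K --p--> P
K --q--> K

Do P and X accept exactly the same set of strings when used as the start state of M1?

No

Reachable states from the start: {B,H,K,M,N,P,Q,R,S,X,Y}. Unreachable: {O,V,W} — drop them.
Start with accepting vs non-accepting: {S,Y} | {B,H,K,M,N,P,Q,R,X}.
Refine {B,H,K,M,N,P,Q,R,X} on symbol q: members go to different blocks, giving {B,H,K,M,N,P,Q,R} and {X}.
On input p, block {B,H,K,M,N,P,Q,R} splits into {B,H,K,M,N,Q,R} and {P}.
Refine {B,H,K,M,N,Q,R} on symbol p: members go to different blocks, giving {B,H,M,N,R} and {K,Q}.
On input q, block {B,H,M,N,R} splits into {B,R} and {H,N} and {M}.
Split {H,N} by δ(·,p) → {H} and {N}.
Stable partition: {S,Y} | {B,R} | {X} | {P} | {K,Q} | {H} | {M} | {N} — 8 equivalence classes.
P and X end up in different blocks, so they are distinguishable. For instance, the string 'q' is accepted from only X.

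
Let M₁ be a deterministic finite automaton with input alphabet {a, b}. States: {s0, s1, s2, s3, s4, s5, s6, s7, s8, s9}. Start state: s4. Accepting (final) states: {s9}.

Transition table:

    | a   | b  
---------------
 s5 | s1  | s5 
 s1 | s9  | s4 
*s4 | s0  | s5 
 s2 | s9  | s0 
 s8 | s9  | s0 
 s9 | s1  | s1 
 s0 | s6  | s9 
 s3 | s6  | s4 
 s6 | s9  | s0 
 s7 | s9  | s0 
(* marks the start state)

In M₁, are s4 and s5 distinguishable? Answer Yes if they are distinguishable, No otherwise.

First remove the unreachable states {s2,s3,s7,s8}; 6 states remain.
P0 = {s9} | {s0,s1,s4,s5,s6}.
Refine {s0,s1,s4,s5,s6} on symbol a: members go to different blocks, giving {s0,s4,s5} and {s1,s6}.
Refine {s0,s4,s5} on symbol a: members go to different blocks, giving {s0,s5} and {s4}.
Refine {s0,s5} on symbol b: members go to different blocks, giving {s0} and {s5}.
Refine {s1,s6} on symbol b: members go to different blocks, giving {s1} and {s6}.
No further refinement is possible. Final partition (6 blocks): {s9} | {s0} | {s1} | {s4} | {s5} | {s6}.
s4 and s5 end up in different blocks, so they are distinguishable. For instance, the string 'aa' is accepted from only s5.

Yes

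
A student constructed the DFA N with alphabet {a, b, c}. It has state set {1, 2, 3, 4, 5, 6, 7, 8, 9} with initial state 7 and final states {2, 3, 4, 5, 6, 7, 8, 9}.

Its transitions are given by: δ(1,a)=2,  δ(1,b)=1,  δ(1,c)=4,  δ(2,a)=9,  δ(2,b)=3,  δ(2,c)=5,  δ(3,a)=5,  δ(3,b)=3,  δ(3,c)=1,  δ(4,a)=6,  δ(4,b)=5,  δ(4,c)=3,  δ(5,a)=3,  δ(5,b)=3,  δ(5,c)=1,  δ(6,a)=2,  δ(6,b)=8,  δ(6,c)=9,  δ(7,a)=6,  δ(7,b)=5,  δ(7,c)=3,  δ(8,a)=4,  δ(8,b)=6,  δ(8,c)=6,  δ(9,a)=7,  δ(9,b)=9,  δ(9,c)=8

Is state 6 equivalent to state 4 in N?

No

All states are reachable from the start state.
Initial partition by acceptance: {2,3,4,5,6,7,8,9} | {1}.
Split {2,3,4,5,6,7,8,9} by δ(·,c) → {2,4,6,7,8,9} and {3,5}.
Refine {2,4,6,7,8,9} on symbol b: members go to different blocks, giving {2,4,7} and {6,8,9}.
Stable partition: {2,4,7} | {1} | {3,5} | {6,8,9} — 4 equivalence classes.
6 and 4 end up in different blocks, so they are distinguishable. For instance, the string 'bc' is accepted from only 6.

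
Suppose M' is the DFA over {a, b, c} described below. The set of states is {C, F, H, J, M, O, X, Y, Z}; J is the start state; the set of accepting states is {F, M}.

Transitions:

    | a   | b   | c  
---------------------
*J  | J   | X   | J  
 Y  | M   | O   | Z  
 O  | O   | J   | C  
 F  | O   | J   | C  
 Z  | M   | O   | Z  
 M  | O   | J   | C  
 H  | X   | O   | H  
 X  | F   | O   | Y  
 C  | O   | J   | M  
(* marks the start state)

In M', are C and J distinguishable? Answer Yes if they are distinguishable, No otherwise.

Yes

Reachable states from the start: {C,F,J,M,O,X,Y,Z}. Unreachable: {H} — drop them.
Start with accepting vs non-accepting: {F,M} | {C,J,O,X,Y,Z}.
On input a, block {C,J,O,X,Y,Z} splits into {X,Y,Z} and {C,J,O}.
Refine {C,J,O} on symbol b: members go to different blocks, giving {C,O} and {J}.
On input c, block {C,O} splits into {O} and {C}.
Stable partition: {F,M} | {X,Y,Z} | {O} | {J} | {C} — 5 equivalence classes.
C and J end up in different blocks, so they are distinguishable. For instance, the string 'c' is accepted from only C.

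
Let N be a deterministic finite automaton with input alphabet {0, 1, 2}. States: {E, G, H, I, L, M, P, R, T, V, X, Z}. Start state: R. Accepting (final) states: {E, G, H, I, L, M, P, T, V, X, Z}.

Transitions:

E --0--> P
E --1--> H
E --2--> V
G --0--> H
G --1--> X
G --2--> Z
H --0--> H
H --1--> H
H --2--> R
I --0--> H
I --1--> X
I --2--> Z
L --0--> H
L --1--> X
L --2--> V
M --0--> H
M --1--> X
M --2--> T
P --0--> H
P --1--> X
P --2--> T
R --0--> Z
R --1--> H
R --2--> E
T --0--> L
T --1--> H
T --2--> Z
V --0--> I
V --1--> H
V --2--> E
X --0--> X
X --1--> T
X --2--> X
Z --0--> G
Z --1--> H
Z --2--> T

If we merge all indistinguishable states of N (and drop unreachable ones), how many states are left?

Reachable states from the start: {E,G,H,I,L,P,R,T,V,X,Z}. Unreachable: {M} — drop them.
P0 = {E,G,H,I,L,P,T,V,X,Z} | {R}.
On input 2, block {E,G,H,I,L,P,T,V,X,Z} splits into {E,G,I,L,P,T,V,X,Z} and {H}.
On input 0, block {E,G,I,L,P,T,V,X,Z} splits into {E,T,V,X,Z} and {G,I,L,P}.
Split {E,T,V,X,Z} by δ(·,0) → {E,T,V,Z} and {X}.
Stable partition: {E,T,V,Z} | {R} | {H} | {G,I,L,P} | {X} — 5 equivalence classes.

5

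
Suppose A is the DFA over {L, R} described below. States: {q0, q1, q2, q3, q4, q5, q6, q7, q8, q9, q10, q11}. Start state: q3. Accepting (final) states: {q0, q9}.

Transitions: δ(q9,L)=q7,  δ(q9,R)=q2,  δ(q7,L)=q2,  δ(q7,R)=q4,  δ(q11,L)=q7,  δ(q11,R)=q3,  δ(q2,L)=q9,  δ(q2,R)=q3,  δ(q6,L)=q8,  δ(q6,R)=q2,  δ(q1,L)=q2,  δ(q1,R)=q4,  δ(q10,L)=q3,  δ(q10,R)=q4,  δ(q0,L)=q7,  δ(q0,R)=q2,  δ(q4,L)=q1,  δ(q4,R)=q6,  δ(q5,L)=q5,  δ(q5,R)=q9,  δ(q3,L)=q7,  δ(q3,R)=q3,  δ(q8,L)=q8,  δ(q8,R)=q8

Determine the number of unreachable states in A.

4

Starting at q3 and following transitions, the reachable set is {q1, q2, q3, q4, q6, q7, q8, q9}. That leaves q0, q5, q10, q11 unreachable — 4 in total.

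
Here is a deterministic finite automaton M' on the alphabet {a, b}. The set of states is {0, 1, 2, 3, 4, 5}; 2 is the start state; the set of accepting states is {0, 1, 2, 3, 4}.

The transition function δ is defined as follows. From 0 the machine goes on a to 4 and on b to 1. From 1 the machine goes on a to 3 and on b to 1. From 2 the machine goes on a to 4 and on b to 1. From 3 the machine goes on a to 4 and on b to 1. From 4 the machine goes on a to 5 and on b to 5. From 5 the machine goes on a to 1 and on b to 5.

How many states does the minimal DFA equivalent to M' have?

States {0} cannot be reached from the start state, so discard them.
P0 = {1,2,3,4} | {5}.
Split {1,2,3,4} by δ(·,a) → {1,2,3} and {4}.
Refine {1,2,3} on symbol a: members go to different blocks, giving {2,3} and {1}.
The partition is now stable with 4 blocks: {2,3} | {5} | {4} | {1}.

4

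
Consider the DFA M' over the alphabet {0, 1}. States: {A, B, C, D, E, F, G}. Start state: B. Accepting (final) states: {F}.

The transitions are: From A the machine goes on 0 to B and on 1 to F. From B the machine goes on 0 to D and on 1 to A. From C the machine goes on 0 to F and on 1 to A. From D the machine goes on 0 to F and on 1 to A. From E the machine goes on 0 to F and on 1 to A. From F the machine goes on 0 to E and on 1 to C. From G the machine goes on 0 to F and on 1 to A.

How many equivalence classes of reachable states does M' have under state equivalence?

States {G} cannot be reached from the start state, so discard them.
Start with accepting vs non-accepting: {F} | {A,B,C,D,E}.
Refine {A,B,C,D,E} on symbol 0: members go to different blocks, giving {C,D,E} and {A,B}.
On input 0, block {A,B} splits into {A} and {B}.
The partition is now stable with 4 blocks: {F} | {C,D,E} | {A} | {B}.

4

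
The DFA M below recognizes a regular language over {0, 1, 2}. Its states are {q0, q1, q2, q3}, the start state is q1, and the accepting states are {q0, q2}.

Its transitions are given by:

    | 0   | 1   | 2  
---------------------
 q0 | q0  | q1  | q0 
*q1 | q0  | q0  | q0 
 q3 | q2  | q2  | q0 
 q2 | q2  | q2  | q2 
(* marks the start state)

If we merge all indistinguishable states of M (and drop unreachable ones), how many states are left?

2

First remove the unreachable states {q2,q3}; 2 states remain.
Initial partition by acceptance: {q0} | {q1}.
The partition is now stable with 2 blocks: {q0} | {q1}.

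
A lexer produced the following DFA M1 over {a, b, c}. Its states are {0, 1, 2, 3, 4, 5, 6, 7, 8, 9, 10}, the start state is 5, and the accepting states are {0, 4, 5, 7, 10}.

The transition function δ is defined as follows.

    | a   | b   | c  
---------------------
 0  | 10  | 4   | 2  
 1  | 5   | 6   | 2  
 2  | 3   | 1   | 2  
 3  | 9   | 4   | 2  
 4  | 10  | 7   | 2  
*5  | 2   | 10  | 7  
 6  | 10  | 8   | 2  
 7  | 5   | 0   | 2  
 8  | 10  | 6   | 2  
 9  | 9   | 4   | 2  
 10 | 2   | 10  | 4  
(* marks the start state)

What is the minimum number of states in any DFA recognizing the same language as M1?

5

All states are reachable from the start state.
Initial partition by acceptance: {0,4,5,7,10} | {1,2,3,6,8,9}.
Refine {0,4,5,7,10} on symbol a: members go to different blocks, giving {0,4,7} and {5,10}.
Split {1,2,3,6,8,9} by δ(·,a) → {1,6,8} and {2,3,9}.
On input b, block {2,3,9} splits into {3,9} and {2}.
Stable partition: {0,4,7} | {1,6,8} | {5,10} | {3,9} | {2} — 5 equivalence classes.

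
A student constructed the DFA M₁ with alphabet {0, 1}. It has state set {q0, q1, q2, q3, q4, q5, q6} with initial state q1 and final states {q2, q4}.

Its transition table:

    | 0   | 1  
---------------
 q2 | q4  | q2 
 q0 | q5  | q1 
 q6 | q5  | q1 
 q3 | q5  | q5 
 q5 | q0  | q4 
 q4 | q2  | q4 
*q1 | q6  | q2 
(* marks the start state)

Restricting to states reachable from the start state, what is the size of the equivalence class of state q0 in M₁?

2

States {q3} cannot be reached from the start state, so discard them.
Start with accepting vs non-accepting: {q2,q4} | {q0,q1,q5,q6}.
On input 1, block {q0,q1,q5,q6} splits into {q0,q6} and {q1,q5}.
No further refinement is possible. Final partition (3 blocks): {q2,q4} | {q0,q6} | {q1,q5}.
The equivalence class containing q0 is {q0,q6}, of size 2.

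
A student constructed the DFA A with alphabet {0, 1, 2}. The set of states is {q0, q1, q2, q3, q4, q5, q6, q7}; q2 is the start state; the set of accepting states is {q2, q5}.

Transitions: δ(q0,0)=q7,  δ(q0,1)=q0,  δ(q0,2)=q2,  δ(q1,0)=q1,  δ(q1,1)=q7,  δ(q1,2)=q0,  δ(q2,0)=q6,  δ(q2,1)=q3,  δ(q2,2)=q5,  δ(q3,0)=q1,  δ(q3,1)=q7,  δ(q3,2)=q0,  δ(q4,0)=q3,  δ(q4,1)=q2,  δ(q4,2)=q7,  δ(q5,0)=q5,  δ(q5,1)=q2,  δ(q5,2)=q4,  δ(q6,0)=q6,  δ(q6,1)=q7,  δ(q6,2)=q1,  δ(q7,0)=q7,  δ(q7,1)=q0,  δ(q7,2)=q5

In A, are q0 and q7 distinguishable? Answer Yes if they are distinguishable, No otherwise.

Yes

Every state is reachable, so we keep all 8.
Start with accepting vs non-accepting: {q2,q5} | {q0,q1,q3,q4,q6,q7}.
Refine {q2,q5} on symbol 0: members go to different blocks, giving {q2} and {q5}.
On input 1, block {q0,q1,q3,q4,q6,q7} splits into {q0,q1,q3,q6,q7} and {q4}.
On input 2, block {q0,q1,q3,q6,q7} splits into {q1,q3,q6} and {q0} and {q7}.
Split {q1,q3,q6} by δ(·,2) → {q1,q3} and {q6}.
Stable partition: {q2} | {q1,q3} | {q5} | {q4} | {q0} | {q7} | {q6} — 7 equivalence classes.
q0 and q7 end up in different blocks, so they are distinguishable. For instance, the string '20' is accepted from only q7.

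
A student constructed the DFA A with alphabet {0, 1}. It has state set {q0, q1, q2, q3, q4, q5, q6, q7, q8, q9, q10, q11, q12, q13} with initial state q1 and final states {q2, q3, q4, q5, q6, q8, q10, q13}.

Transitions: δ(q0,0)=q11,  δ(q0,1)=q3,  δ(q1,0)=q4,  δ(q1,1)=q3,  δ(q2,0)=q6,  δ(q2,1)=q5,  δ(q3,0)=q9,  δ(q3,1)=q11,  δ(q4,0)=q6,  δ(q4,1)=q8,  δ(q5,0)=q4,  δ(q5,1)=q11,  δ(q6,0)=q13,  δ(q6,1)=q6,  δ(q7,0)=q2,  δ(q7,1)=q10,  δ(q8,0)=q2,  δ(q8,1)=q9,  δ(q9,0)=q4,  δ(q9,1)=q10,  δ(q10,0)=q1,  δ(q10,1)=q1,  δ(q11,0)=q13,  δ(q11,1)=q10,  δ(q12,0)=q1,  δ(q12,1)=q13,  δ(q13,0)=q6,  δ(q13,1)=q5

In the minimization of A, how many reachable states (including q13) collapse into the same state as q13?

First remove the unreachable states {q0,q7,q12}; 11 states remain.
P0 = {q2,q3,q4,q5,q6,q8,q10,q13} | {q1,q9,q11}.
Split {q2,q3,q4,q5,q6,q8,q10,q13} by δ(·,0) → {q2,q4,q5,q6,q8,q13} and {q3,q10}.
Split {q2,q4,q5,q6,q8,q13} by δ(·,1) → {q2,q4,q6,q13} and {q5,q8}.
Split {q2,q4,q6,q13} by δ(·,1) → {q2,q4,q13} and {q6}.
Stable partition: {q2,q4,q13} | {q1,q9,q11} | {q3,q10} | {q5,q8} | {q6} — 5 equivalence classes.
State q13 belongs to the block {q2,q4,q13}, which has 3 states.

3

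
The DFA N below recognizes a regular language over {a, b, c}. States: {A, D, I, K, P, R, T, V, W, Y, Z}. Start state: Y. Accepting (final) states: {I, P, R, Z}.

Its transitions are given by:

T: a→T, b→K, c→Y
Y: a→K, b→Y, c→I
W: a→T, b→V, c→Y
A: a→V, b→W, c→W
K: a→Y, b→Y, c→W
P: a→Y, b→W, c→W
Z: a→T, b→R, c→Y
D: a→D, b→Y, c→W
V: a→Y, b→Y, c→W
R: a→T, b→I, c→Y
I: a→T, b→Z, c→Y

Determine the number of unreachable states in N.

3

BFS from Y reaches {I, K, R, T, V, W, Y, Z}; the 3 state(s) A, D, P are never visited.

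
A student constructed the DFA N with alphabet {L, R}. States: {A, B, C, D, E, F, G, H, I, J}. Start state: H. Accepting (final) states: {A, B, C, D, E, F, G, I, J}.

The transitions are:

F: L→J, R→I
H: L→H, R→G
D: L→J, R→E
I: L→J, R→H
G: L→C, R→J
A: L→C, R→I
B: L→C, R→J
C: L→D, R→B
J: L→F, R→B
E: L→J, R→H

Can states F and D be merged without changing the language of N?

Yes

Reachable states from the start: {B,C,D,E,F,G,H,I,J}. Unreachable: {A} — drop them.
Start with accepting vs non-accepting: {B,C,D,E,F,G,I,J} | {H}.
Refine {B,C,D,E,F,G,I,J} on symbol R: members go to different blocks, giving {B,C,D,F,G,J} and {E,I}.
Refine {B,C,D,F,G,J} on symbol R: members go to different blocks, giving {B,C,G,J} and {D,F}.
On input L, block {B,C,G,J} splits into {B,G} and {C,J}.
The partition is now stable with 5 blocks: {B,G} | {H} | {E,I} | {D,F} | {C,J}.
F and D lie in the same block of the stable partition, so they are equivalent — no string distinguishes them.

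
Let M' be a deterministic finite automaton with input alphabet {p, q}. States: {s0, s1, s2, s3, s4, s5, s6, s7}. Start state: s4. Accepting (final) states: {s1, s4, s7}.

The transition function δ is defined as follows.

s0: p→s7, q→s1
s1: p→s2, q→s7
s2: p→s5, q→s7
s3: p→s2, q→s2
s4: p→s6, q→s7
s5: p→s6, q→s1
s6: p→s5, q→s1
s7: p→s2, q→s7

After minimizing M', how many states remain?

First remove the unreachable states {s0,s3}; 6 states remain.
P0 = {s1,s4,s7} | {s2,s5,s6}.
No further refinement is possible. Final partition (2 blocks): {s1,s4,s7} | {s2,s5,s6}.

2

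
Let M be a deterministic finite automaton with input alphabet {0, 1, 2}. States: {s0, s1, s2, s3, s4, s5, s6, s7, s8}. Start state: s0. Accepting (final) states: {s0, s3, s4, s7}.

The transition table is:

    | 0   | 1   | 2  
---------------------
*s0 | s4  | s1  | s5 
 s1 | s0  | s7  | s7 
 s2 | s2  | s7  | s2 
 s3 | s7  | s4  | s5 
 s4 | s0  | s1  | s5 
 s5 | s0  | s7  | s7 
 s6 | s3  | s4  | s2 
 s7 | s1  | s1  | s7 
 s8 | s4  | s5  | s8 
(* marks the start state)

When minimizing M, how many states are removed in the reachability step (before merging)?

4

BFS from s0 reaches {s0, s1, s4, s5, s7}; the 4 state(s) s2, s3, s6, s8 are never visited.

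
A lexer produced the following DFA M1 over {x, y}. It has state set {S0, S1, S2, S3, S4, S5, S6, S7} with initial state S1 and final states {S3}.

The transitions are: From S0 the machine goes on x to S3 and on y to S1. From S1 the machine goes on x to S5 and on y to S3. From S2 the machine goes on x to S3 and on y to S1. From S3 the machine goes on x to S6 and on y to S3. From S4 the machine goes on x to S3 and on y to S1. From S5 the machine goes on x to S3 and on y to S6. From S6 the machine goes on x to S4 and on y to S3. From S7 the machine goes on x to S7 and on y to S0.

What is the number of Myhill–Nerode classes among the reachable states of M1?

States {S0,S2,S7} cannot be reached from the start state, so discard them.
Initial partition by acceptance: {S3} | {S1,S4,S5,S6}.
On input x, block {S1,S4,S5,S6} splits into {S1,S6} and {S4,S5}.
Stable partition: {S3} | {S1,S6} | {S4,S5} — 3 equivalence classes.

3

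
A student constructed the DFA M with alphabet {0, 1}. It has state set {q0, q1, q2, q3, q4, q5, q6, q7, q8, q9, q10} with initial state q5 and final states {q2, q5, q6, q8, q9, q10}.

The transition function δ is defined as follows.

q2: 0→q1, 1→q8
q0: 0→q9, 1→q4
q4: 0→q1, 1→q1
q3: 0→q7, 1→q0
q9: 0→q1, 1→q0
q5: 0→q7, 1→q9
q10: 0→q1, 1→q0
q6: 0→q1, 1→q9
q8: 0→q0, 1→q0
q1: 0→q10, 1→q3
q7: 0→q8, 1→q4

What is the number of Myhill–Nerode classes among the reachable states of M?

4

Reachable states from the start: {q0,q1,q3,q4,q5,q7,q8,q9,q10}. Unreachable: {q2,q6} — drop them.
Initial partition by acceptance: {q5,q8,q9,q10} | {q0,q1,q3,q4,q7}.
Refine {q5,q8,q9,q10} on symbol 1: members go to different blocks, giving {q8,q9,q10} and {q5}.
Split {q0,q1,q3,q4,q7} by δ(·,0) → {q0,q1,q7} and {q3,q4}.
The partition is now stable with 4 blocks: {q8,q9,q10} | {q0,q1,q7} | {q5} | {q3,q4}.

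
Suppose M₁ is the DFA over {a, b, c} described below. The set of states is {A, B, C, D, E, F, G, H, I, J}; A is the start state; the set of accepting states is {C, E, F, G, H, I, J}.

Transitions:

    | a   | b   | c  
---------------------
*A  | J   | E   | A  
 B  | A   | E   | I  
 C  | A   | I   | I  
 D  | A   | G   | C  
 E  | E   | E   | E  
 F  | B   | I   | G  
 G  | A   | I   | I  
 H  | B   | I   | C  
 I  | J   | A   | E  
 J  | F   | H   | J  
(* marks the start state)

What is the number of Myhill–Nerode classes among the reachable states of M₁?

7

First remove the unreachable states {D}; 9 states remain.
Initial partition by acceptance: {C,E,F,G,H,I,J} | {A,B}.
Refine {C,E,F,G,H,I,J} on symbol a: members go to different blocks, giving {C,F,G,H} and {E,I,J}.
On input c, block {C,F,G,H} splits into {C,G} and {F,H}.
On input a, block {A,B} splits into {A} and {B}.
Refine {E,I,J} on symbol a: members go to different blocks, giving {E,I} and {J}.
On input a, block {E,I} splits into {E} and {I}.
No further refinement is possible. Final partition (7 blocks): {C,G} | {A} | {E} | {F,H} | {B} | {J} | {I}.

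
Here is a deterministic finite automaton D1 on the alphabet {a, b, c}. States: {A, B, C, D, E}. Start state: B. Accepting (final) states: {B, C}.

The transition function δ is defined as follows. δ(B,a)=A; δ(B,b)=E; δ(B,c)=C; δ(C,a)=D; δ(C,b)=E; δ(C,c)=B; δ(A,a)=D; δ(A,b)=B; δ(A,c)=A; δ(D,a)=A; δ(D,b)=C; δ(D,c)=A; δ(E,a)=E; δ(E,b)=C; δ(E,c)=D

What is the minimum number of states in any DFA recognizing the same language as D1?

2

Every state is reachable, so we keep all 5.
P0 = {B,C} | {A,D,E}.
The partition is now stable with 2 blocks: {B,C} | {A,D,E}.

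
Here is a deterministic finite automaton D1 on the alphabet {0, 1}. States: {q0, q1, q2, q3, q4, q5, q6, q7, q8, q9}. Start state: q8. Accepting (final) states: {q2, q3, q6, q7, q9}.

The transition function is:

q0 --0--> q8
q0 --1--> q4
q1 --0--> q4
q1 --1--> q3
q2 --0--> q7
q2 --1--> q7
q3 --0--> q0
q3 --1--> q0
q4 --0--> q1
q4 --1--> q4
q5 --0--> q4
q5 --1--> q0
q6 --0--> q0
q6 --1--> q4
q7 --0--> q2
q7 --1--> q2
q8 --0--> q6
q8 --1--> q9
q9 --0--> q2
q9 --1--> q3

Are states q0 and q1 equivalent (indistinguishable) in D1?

No

Reachable states from the start: {q0,q1,q2,q3,q4,q6,q7,q8,q9}. Unreachable: {q5} — drop them.
P0 = {q2,q3,q6,q7,q9} | {q0,q1,q4,q8}.
On input 0, block {q2,q3,q6,q7,q9} splits into {q2,q7,q9} and {q3,q6}.
Split {q2,q7,q9} by δ(·,1) → {q2,q7} and {q9}.
On input 0, block {q0,q1,q4,q8} splits into {q0,q1,q4} and {q8}.
Refine {q0,q1,q4} on symbol 0: members go to different blocks, giving {q1,q4} and {q0}.
Refine {q1,q4} on symbol 1: members go to different blocks, giving {q1} and {q4}.
Refine {q3,q6} on symbol 1: members go to different blocks, giving {q3} and {q6}.
No further refinement is possible. Final partition (8 blocks): {q2,q7} | {q1} | {q3} | {q9} | {q8} | {q0} | {q4} | {q6}.
q0 and q1 end up in different blocks, so they are distinguishable. For instance, the string '1' is accepted from only q1.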